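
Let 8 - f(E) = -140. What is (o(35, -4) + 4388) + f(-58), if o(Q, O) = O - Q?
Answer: 4497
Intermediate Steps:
f(E) = 148 (f(E) = 8 - 1*(-140) = 8 + 140 = 148)
(o(35, -4) + 4388) + f(-58) = ((-4 - 1*35) + 4388) + 148 = ((-4 - 35) + 4388) + 148 = (-39 + 4388) + 148 = 4349 + 148 = 4497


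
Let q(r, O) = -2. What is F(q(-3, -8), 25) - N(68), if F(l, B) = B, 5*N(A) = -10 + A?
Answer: 67/5 ≈ 13.400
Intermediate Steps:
N(A) = -2 + A/5 (N(A) = (-10 + A)/5 = -2 + A/5)
F(q(-3, -8), 25) - N(68) = 25 - (-2 + (1/5)*68) = 25 - (-2 + 68/5) = 25 - 1*58/5 = 25 - 58/5 = 67/5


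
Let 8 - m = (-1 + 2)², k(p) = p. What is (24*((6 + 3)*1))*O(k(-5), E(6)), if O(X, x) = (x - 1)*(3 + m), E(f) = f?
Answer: 10800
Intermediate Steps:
m = 7 (m = 8 - (-1 + 2)² = 8 - 1*1² = 8 - 1*1 = 8 - 1 = 7)
O(X, x) = -10 + 10*x (O(X, x) = (x - 1)*(3 + 7) = (-1 + x)*10 = -10 + 10*x)
(24*((6 + 3)*1))*O(k(-5), E(6)) = (24*((6 + 3)*1))*(-10 + 10*6) = (24*(9*1))*(-10 + 60) = (24*9)*50 = 216*50 = 10800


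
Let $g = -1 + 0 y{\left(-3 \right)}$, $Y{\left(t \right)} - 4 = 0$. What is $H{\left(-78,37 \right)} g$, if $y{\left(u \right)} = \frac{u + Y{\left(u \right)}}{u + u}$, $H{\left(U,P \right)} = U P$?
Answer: $2886$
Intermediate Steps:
$H{\left(U,P \right)} = P U$
$Y{\left(t \right)} = 4$ ($Y{\left(t \right)} = 4 + 0 = 4$)
$y{\left(u \right)} = \frac{4 + u}{2 u}$ ($y{\left(u \right)} = \frac{u + 4}{u + u} = \frac{4 + u}{2 u}$)
$g = -1$ ($g = -1 + 0 \frac{4 - 3}{2 \left(-3\right)} = -1 + 0 \cdot \frac{1}{2} \left(- \frac{1}{3}\right) 1 = -1 + 0 \left(- \frac{1}{6}\right) = -1 + 0 = -1$)
$H{\left(-78,37 \right)} g = 37 \left(-78\right) \left(-1\right) = \left(-2886\right) \left(-1\right) = 2886$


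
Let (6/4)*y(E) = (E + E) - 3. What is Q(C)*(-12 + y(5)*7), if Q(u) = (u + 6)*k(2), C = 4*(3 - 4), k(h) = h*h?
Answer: 496/3 ≈ 165.33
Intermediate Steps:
k(h) = h**2
C = -4 (C = 4*(-1) = -4)
y(E) = -2 + 4*E/3 (y(E) = 2*((E + E) - 3)/3 = 2*(2*E - 3)/3 = 2*(-3 + 2*E)/3 = -2 + 4*E/3)
Q(u) = 24 + 4*u (Q(u) = (u + 6)*2**2 = (6 + u)*4 = 24 + 4*u)
Q(C)*(-12 + y(5)*7) = (24 + 4*(-4))*(-12 + (-2 + (4/3)*5)*7) = (24 - 16)*(-12 + (-2 + 20/3)*7) = 8*(-12 + (14/3)*7) = 8*(-12 + 98/3) = 8*(62/3) = 496/3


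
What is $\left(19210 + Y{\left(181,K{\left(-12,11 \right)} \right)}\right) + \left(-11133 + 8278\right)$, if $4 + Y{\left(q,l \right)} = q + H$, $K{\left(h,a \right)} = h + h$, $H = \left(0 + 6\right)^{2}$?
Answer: $16568$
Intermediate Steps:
$H = 36$ ($H = 6^{2} = 36$)
$K{\left(h,a \right)} = 2 h$
$Y{\left(q,l \right)} = 32 + q$ ($Y{\left(q,l \right)} = -4 + \left(q + 36\right) = -4 + \left(36 + q\right) = 32 + q$)
$\left(19210 + Y{\left(181,K{\left(-12,11 \right)} \right)}\right) + \left(-11133 + 8278\right) = \left(19210 + \left(32 + 181\right)\right) + \left(-11133 + 8278\right) = \left(19210 + 213\right) - 2855 = 19423 - 2855 = 16568$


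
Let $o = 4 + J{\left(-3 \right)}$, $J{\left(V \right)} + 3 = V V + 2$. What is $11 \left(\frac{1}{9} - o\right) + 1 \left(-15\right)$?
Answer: $- \frac{1312}{9} \approx -145.78$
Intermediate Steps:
$J{\left(V \right)} = -1 + V^{2}$ ($J{\left(V \right)} = -3 + \left(V V + 2\right) = -3 + \left(V^{2} + 2\right) = -3 + \left(2 + V^{2}\right) = -1 + V^{2}$)
$o = 12$ ($o = 4 - \left(1 - \left(-3\right)^{2}\right) = 4 + \left(-1 + 9\right) = 4 + 8 = 12$)
$11 \left(\frac{1}{9} - o\right) + 1 \left(-15\right) = 11 \left(\frac{1}{9} - 12\right) + 1 \left(-15\right) = 11 \left(\frac{1}{9} - 12\right) - 15 = 11 \left(- \frac{107}{9}\right) - 15 = - \frac{1177}{9} - 15 = - \frac{1312}{9}$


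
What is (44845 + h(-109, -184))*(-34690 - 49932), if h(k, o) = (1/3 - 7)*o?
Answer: -11696029730/3 ≈ -3.8987e+9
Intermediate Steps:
h(k, o) = -20*o/3 (h(k, o) = (1/3 - 7)*o = -20*o/3)
(44845 + h(-109, -184))*(-34690 - 49932) = (44845 - 20/3*(-184))*(-34690 - 49932) = (44845 + 3680/3)*(-84622) = (138215/3)*(-84622) = -11696029730/3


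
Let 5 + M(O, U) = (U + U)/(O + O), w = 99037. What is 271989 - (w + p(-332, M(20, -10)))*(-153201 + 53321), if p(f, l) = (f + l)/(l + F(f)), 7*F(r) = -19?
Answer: 227612400227/23 ≈ 9.8962e+9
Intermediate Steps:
F(r) = -19/7 (F(r) = (⅐)*(-19) = -19/7)
M(O, U) = -5 + U/O (M(O, U) = -5 + (U + U)/(O + O) = -5 + (2*U)/((2*O)) = -5 + (2*U)*(1/(2*O)) = -5 + U/O)
p(f, l) = (f + l)/(-19/7 + l) (p(f, l) = (f + l)/(l - 19/7) = (f + l)/(-19/7 + l))
271989 - (w + p(-332, M(20, -10)))*(-153201 + 53321) = 271989 - (99037 + 7*(-332 + (-5 - 10/20))/(-19 + 7*(-5 - 10/20)))*(-153201 + 53321) = 271989 - (99037 + 7*(-332 + (-5 - 10*1/20))/(-19 + 7*(-5 - 10*1/20)))*(-99880) = 271989 - (99037 + 7*(-332 + (-5 - ½))/(-19 + 7*(-5 - ½)))*(-99880) = 271989 - (99037 + 7*(-332 - 11/2)/(-19 + 7*(-11/2)))*(-99880) = 271989 - (99037 + 7*(-675/2)/(-19 - 77/2))*(-99880) = 271989 - (99037 + 7*(-675/2)/(-115/2))*(-99880) = 271989 - (99037 + 7*(-2/115)*(-675/2))*(-99880) = 271989 - (99037 + 945/23)*(-99880) = 271989 - 2278796*(-99880)/23 = 271989 - 1*(-227606144480/23) = 271989 + 227606144480/23 = 227612400227/23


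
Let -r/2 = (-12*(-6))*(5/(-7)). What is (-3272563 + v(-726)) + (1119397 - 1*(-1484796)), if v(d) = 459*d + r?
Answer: -7010508/7 ≈ -1.0015e+6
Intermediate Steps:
r = 720/7 (r = -2*(-12*(-6))*5/(-7) = -144*5*(-1/7) = -144*(-5)/7 = -2*(-360/7) = 720/7 ≈ 102.86)
v(d) = 720/7 + 459*d (v(d) = 459*d + 720/7 = 720/7 + 459*d)
(-3272563 + v(-726)) + (1119397 - 1*(-1484796)) = (-3272563 + (720/7 + 459*(-726))) + (1119397 - 1*(-1484796)) = (-3272563 + (720/7 - 333234)) + (1119397 + 1484796) = (-3272563 - 2331918/7) + 2604193 = -25239859/7 + 2604193 = -7010508/7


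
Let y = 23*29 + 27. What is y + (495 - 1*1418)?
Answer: -229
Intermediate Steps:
y = 694 (y = 667 + 27 = 694)
y + (495 - 1*1418) = 694 + (495 - 1*1418) = 694 + (495 - 1418) = 694 - 923 = -229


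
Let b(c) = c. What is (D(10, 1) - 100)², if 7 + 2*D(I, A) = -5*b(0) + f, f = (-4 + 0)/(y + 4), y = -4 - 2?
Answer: 42025/4 ≈ 10506.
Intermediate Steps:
y = -6
f = 2 (f = (-4 + 0)/(-6 + 4) = -4/(-2) = -4*(-½) = 2)
D(I, A) = -5/2 (D(I, A) = -7/2 + (-5*0 + 2)/2 = -7/2 + (0 + 2)/2 = -7/2 + (½)*2 = -7/2 + 1 = -5/2)
(D(10, 1) - 100)² = (-5/2 - 100)² = (-205/2)² = 42025/4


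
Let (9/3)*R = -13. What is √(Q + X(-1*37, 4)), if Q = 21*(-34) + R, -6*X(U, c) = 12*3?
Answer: I*√6519/3 ≈ 26.913*I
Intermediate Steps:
R = -13/3 (R = (⅓)*(-13) = -13/3 ≈ -4.3333)
X(U, c) = -6 (X(U, c) = -2*3 = -⅙*36 = -6)
Q = -2155/3 (Q = 21*(-34) - 13/3 = -714 - 13/3 = -2155/3 ≈ -718.33)
√(Q + X(-1*37, 4)) = √(-2155/3 - 6) = √(-2173/3) = I*√6519/3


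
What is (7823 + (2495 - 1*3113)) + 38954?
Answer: 46159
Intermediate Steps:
(7823 + (2495 - 1*3113)) + 38954 = (7823 + (2495 - 3113)) + 38954 = (7823 - 618) + 38954 = 7205 + 38954 = 46159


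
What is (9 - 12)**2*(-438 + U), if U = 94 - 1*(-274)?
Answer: -630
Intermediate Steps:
U = 368 (U = 94 + 274 = 368)
(9 - 12)**2*(-438 + U) = (9 - 12)**2*(-438 + 368) = (-3)**2*(-70) = 9*(-70) = -630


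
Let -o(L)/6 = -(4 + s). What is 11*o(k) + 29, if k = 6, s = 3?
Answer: 491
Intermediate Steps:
o(L) = 42 (o(L) = -(-6)*(4 + 3) = -(-6)*7 = -6*(-7) = 42)
11*o(k) + 29 = 11*42 + 29 = 462 + 29 = 491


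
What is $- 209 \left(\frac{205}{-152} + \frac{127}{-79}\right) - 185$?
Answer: $\frac{273569}{632} \approx 432.86$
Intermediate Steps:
$- 209 \left(\frac{205}{-152} + \frac{127}{-79}\right) - 185 = - 209 \left(205 \left(- \frac{1}{152}\right) + 127 \left(- \frac{1}{79}\right)\right) - 185 = - 209 \left(- \frac{205}{152} - \frac{127}{79}\right) - 185 = \left(-209\right) \left(- \frac{35499}{12008}\right) - 185 = \frac{390489}{632} - 185 = \frac{273569}{632}$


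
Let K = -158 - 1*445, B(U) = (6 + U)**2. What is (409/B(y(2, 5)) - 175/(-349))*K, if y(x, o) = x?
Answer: -92826423/22336 ≈ -4155.9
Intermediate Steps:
K = -603 (K = -158 - 445 = -603)
(409/B(y(2, 5)) - 175/(-349))*K = (409/((6 + 2)**2) - 175/(-349))*(-603) = (409/(8**2) - 175*(-1/349))*(-603) = (409/64 + 175/349)*(-603) = (153941/22336)*(-603) = -92826423/22336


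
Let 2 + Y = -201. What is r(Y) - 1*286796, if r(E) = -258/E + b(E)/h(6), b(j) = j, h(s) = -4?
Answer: -232836111/812 ≈ -2.8674e+5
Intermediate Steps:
Y = -203 (Y = -2 - 201 = -203)
r(E) = -258/E - E/4 (r(E) = -258/E + E/(-4) = -258/E + E*(-¼) = -258/E - E/4)
r(Y) - 1*286796 = (-258/(-203) - ¼*(-203)) - 1*286796 = (-258*(-1/203) + 203/4) - 286796 = (258/203 + 203/4) - 286796 = 42241/812 - 286796 = -232836111/812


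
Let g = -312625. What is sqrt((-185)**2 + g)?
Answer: 40*I*sqrt(174) ≈ 527.64*I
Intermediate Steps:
sqrt((-185)**2 + g) = sqrt((-185)**2 - 312625) = sqrt(34225 - 312625) = sqrt(-278400) = 40*I*sqrt(174)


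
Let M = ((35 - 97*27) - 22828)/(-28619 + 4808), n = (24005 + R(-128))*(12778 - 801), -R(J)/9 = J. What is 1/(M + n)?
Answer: 23811/7174382642891 ≈ 3.3189e-9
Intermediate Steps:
R(J) = -9*J
n = 301305389 (n = (24005 - 9*(-128))*(12778 - 801) = (24005 + 1152)*11977 = 25157*11977 = 301305389)
M = 25412/23811 (M = ((35 - 2619) - 22828)/(-23811) = (-2584 - 22828)*(-1/23811) = -25412*(-1/23811) = 25412/23811 ≈ 1.0672)
1/(M + n) = 1/(25412/23811 + 301305389) = 1/(7174382642891/23811) = 23811/7174382642891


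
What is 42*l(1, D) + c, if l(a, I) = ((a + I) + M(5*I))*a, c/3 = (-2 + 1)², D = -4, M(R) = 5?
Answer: 87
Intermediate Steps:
c = 3 (c = 3*(-2 + 1)² = 3*(-1)² = 3*1 = 3)
l(a, I) = a*(5 + I + a) (l(a, I) = ((a + I) + 5)*a = ((I + a) + 5)*a = (5 + I + a)*a = a*(5 + I + a))
42*l(1, D) + c = 42*(1*(5 - 4 + 1)) + 3 = 42*(1*2) + 3 = 42*2 + 3 = 84 + 3 = 87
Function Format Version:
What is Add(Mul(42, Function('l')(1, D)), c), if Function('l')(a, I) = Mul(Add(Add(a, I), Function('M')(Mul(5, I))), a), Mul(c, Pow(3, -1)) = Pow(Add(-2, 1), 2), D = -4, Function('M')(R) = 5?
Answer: 87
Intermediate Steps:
c = 3 (c = Mul(3, Pow(Add(-2, 1), 2)) = Mul(3, Pow(-1, 2)) = Mul(3, 1) = 3)
Function('l')(a, I) = Mul(a, Add(5, I, a)) (Function('l')(a, I) = Mul(Add(Add(a, I), 5), a) = Mul(Add(Add(I, a), 5), a) = Mul(Add(5, I, a), a) = Mul(a, Add(5, I, a)))
Add(Mul(42, Function('l')(1, D)), c) = Add(Mul(42, Mul(1, Add(5, -4, 1))), 3) = Add(Mul(42, Mul(1, 2)), 3) = Add(Mul(42, 2), 3) = Add(84, 3) = 87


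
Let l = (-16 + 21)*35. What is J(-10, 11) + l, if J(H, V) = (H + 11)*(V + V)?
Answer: 197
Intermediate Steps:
J(H, V) = 2*V*(11 + H) (J(H, V) = (11 + H)*(2*V) = 2*V*(11 + H))
l = 175 (l = 5*35 = 175)
J(-10, 11) + l = 2*11*(11 - 10) + 175 = 2*11*1 + 175 = 22 + 175 = 197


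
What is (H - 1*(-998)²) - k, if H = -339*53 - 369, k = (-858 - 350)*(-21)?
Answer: -1039708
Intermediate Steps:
k = 25368 (k = -1208*(-21) = 25368)
H = -18336 (H = -17967 - 369 = -18336)
(H - 1*(-998)²) - k = (-18336 - 1*(-998)²) - 1*25368 = (-18336 - 1*996004) - 25368 = (-18336 - 996004) - 25368 = -1014340 - 25368 = -1039708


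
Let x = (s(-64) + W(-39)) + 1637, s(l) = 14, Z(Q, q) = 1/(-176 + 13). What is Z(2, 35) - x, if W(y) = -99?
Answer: -252977/163 ≈ -1552.0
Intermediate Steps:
Z(Q, q) = -1/163 (Z(Q, q) = 1/(-163) = -1/163)
x = 1552 (x = (14 - 99) + 1637 = -85 + 1637 = 1552)
Z(2, 35) - x = -1/163 - 1*1552 = -1/163 - 1552 = -252977/163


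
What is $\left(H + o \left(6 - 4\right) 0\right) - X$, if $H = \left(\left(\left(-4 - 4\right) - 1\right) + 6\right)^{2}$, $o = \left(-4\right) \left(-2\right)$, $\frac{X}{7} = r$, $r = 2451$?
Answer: $-17148$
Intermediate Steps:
$X = 17157$ ($X = 7 \cdot 2451 = 17157$)
$o = 8$
$H = 9$ ($H = \left(\left(-8 - 1\right) + 6\right)^{2} = \left(-9 + 6\right)^{2} = \left(-3\right)^{2} = 9$)
$\left(H + o \left(6 - 4\right) 0\right) - X = \left(9 + 8 \left(6 - 4\right) 0\right) - 17157 = \left(9 + 8 \cdot 2 \cdot 0\right) - 17157 = \left(9 + 8 \cdot 0\right) - 17157 = \left(9 + 0\right) - 17157 = 9 - 17157 = -17148$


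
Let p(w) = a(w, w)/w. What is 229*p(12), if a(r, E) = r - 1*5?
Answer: 1603/12 ≈ 133.58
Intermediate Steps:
a(r, E) = -5 + r (a(r, E) = r - 5 = -5 + r)
p(w) = (-5 + w)/w
229*p(12) = 229*((-5 + 12)/12) = 229*((1/12)*7) = 229*(7/12) = 1603/12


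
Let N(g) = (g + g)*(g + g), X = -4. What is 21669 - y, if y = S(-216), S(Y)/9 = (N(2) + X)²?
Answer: 20373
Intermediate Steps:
N(g) = 4*g² (N(g) = (2*g)*(2*g) = 4*g²)
S(Y) = 1296 (S(Y) = 9*(4*2² - 4)² = 9*(4*4 - 4)² = 9*(16 - 4)² = 9*12² = 9*144 = 1296)
y = 1296
21669 - y = 21669 - 1*1296 = 21669 - 1296 = 20373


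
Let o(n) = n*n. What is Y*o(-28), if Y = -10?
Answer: -7840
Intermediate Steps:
o(n) = n**2
Y*o(-28) = -10*(-28)**2 = -10*784 = -7840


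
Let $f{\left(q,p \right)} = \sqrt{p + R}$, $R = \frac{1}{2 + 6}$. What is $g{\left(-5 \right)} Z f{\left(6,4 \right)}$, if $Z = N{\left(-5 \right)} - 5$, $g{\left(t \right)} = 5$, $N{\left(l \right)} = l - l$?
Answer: $- \frac{25 \sqrt{66}}{4} \approx -50.775$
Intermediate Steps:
$R = \frac{1}{8} \approx 0.125$
$N{\left(l \right)} = 0$
$f{\left(q,p \right)} = \sqrt{\frac{1}{8} + p}$ ($f{\left(q,p \right)} = \sqrt{p + \frac{1}{8}} = \sqrt{\frac{1}{8} + p}$)
$Z = -5$ ($Z = 0 - 5 = -5$)
$g{\left(-5 \right)} Z f{\left(6,4 \right)} = 5 \left(-5\right) \frac{\sqrt{2 + 16 \cdot 4}}{4} = - 25 \frac{\sqrt{2 + 64}}{4} = - 25 \frac{\sqrt{66}}{4} = - \frac{25 \sqrt{66}}{4}$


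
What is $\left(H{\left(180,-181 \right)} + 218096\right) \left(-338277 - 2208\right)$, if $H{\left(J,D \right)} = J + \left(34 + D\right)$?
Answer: $-74269652565$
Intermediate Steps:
$H{\left(J,D \right)} = 34 + D + J$
$\left(H{\left(180,-181 \right)} + 218096\right) \left(-338277 - 2208\right) = \left(\left(34 - 181 + 180\right) + 218096\right) \left(-338277 - 2208\right) = \left(33 + 218096\right) \left(-340485\right) = 218129 \left(-340485\right) = -74269652565$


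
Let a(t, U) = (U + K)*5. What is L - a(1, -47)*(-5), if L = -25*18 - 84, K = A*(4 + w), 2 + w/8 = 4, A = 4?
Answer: 291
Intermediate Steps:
w = 16 (w = -16 + 8*4 = -16 + 32 = 16)
K = 80 (K = 4*(4 + 16) = 4*20 = 80)
L = -534 (L = -450 - 84 = -534)
a(t, U) = 400 + 5*U (a(t, U) = (U + 80)*5 = (80 + U)*5 = 400 + 5*U)
L - a(1, -47)*(-5) = -534 - (400 + 5*(-47))*(-5) = -534 - (400 - 235)*(-5) = -534 - 165*(-5) = -534 - 1*(-825) = -534 + 825 = 291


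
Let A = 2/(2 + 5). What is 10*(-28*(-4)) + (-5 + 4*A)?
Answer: 7813/7 ≈ 1116.1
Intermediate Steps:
A = 2/7 ≈ 0.28571
10*(-28*(-4)) + (-5 + 4*A) = 10*(-28*(-4)) + (-5 + 4*(2/7)) = 10*112 + (-5 + 8/7) = 1120 - 27/7 = 7813/7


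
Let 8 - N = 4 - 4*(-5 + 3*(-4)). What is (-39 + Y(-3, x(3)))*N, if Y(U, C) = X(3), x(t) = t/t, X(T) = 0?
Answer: 2496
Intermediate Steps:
x(t) = 1
N = -64 (N = 8 - (4 - 4*(-5 + 3*(-4))) = 8 - (4 - 4*(-5 - 12)) = 8 - (4 - 4*(-17)) = 8 - (4 + 68) = 8 - 1*72 = 8 - 72 = -64)
Y(U, C) = 0
(-39 + Y(-3, x(3)))*N = (-39 + 0)*(-64) = -39*(-64) = 2496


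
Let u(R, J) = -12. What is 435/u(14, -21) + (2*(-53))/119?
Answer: -17679/476 ≈ -37.141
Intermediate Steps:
435/u(14, -21) + (2*(-53))/119 = 435/(-12) + (2*(-53))/119 = 435*(-1/12) - 106*1/119 = -145/4 - 106/119 = -17679/476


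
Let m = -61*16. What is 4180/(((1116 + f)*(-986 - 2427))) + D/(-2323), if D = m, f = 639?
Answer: 1167269860/2782868049 ≈ 0.41945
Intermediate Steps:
m = -976
D = -976
4180/(((1116 + f)*(-986 - 2427))) + D/(-2323) = 4180/(((1116 + 639)*(-986 - 2427))) - 976/(-2323) = 4180/((1755*(-3413))) - 976*(-1/2323) = 4180/(-5989815) + 976/2323 = 4180*(-1/5989815) + 976/2323 = -836/1197963 + 976/2323 = 1167269860/2782868049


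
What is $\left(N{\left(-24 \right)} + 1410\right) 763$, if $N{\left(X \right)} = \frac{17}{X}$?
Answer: $\frac{25806949}{24} \approx 1.0753 \cdot 10^{6}$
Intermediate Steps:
$\left(N{\left(-24 \right)} + 1410\right) 763 = \left(\frac{17}{-24} + 1410\right) 763 = \left(17 \left(- \frac{1}{24}\right) + 1410\right) 763 = \left(- \frac{17}{24} + 1410\right) 763 = \frac{33823}{24} \cdot 763 = \frac{25806949}{24}$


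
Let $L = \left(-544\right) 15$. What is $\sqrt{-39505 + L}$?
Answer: $i \sqrt{47665} \approx 218.32 i$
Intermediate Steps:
$L = -8160$
$\sqrt{-39505 + L} = \sqrt{-39505 - 8160} = \sqrt{-47665} = i \sqrt{47665}$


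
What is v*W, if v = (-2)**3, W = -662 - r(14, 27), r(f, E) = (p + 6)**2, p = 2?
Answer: 5808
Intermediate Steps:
r(f, E) = 64 (r(f, E) = (2 + 6)**2 = 8**2 = 64)
W = -726 (W = -662 - 1*64 = -662 - 64 = -726)
v = -8
v*W = -8*(-726) = 5808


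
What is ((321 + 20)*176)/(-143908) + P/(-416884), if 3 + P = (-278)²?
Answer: -9035266073/14998235668 ≈ -0.60242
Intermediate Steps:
P = 77281 (P = -3 + (-278)² = -3 + 77284 = 77281)
((321 + 20)*176)/(-143908) + P/(-416884) = ((321 + 20)*176)/(-143908) + 77281/(-416884) = (341*176)*(-1/143908) + 77281*(-1/416884) = 60016*(-1/143908) - 77281/416884 = -15004/35977 - 77281/416884 = -9035266073/14998235668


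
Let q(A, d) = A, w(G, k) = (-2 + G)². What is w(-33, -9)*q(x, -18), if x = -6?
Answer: -7350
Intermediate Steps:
w(-33, -9)*q(x, -18) = (-2 - 33)²*(-6) = (-35)²*(-6) = 1225*(-6) = -7350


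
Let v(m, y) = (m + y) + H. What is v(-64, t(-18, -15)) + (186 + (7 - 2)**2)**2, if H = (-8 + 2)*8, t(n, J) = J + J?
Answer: 44379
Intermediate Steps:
t(n, J) = 2*J
H = -48 (H = -6*8 = -48)
v(m, y) = -48 + m + y (v(m, y) = (m + y) - 48 = -48 + m + y)
v(-64, t(-18, -15)) + (186 + (7 - 2)**2)**2 = (-48 - 64 + 2*(-15)) + (186 + (7 - 2)**2)**2 = (-48 - 64 - 30) + (186 + 5**2)**2 = -142 + (186 + 25)**2 = -142 + 211**2 = -142 + 44521 = 44379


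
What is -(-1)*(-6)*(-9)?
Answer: 54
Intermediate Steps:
-(-1)*(-6)*(-9) = -1*6*(-9) = -6*(-9) = 54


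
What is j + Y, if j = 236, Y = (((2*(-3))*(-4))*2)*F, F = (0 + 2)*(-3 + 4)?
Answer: 332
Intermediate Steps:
F = 2 (F = 2*1 = 2)
Y = 96 (Y = (((2*(-3))*(-4))*2)*2 = (-6*(-4)*2)*2 = (24*2)*2 = 48*2 = 96)
j + Y = 236 + 96 = 332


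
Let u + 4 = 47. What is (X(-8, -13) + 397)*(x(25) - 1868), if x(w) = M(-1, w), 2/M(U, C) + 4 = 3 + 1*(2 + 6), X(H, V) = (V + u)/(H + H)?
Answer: -20663457/28 ≈ -7.3798e+5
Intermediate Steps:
u = 43 (u = -4 + 47 = 43)
X(H, V) = (43 + V)/(2*H) (X(H, V) = (V + 43)/(H + H) = (43 + V)/((2*H)) = (43 + V)*(1/(2*H)) = (43 + V)/(2*H))
M(U, C) = 2/7 (M(U, C) = 2/(-4 + (3 + 1*(2 + 6))) = 2/(-4 + (3 + 1*8)) = 2/(-4 + (3 + 8)) = 2/(-4 + 11) = 2/7)
x(w) = 2/7
(X(-8, -13) + 397)*(x(25) - 1868) = ((½)*(43 - 13)/(-8) + 397)*(2/7 - 1868) = ((½)*(-⅛)*30 + 397)*(-13074/7) = (-15/8 + 397)*(-13074/7) = (3161/8)*(-13074/7) = -20663457/28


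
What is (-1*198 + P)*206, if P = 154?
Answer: -9064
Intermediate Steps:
(-1*198 + P)*206 = (-1*198 + 154)*206 = (-198 + 154)*206 = -44*206 = -9064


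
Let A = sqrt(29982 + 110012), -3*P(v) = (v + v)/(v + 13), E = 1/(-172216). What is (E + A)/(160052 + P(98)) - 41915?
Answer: -384721723923117133/9178616817920 + 333*sqrt(139994)/53297120 ≈ -41915.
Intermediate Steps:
E = -1/172216 ≈ -5.8067e-6
P(v) = -2*v/(3*(13 + v)) (P(v) = -(v + v)/(3*(v + 13)) = -2*v/(3*(13 + v)))
A = sqrt(139994) ≈ 374.16
(E + A)/(160052 + P(98)) - 41915 = (-1/172216 + sqrt(139994))/(160052 - 2*98/(39 + 3*98)) - 41915 = (-1/172216 + sqrt(139994))/(160052 - 2*98/(39 + 294)) - 41915 = (-1/172216 + sqrt(139994))/(160052 - 2*98/333) - 41915 = (-1/172216 + sqrt(139994))/(160052 - 2*98*1/333) - 41915 = (-1/172216 + sqrt(139994))/(160052 - 196/333) - 41915 = (-1/172216 + sqrt(139994))/(53297120/333) - 41915 = (-1/172216 + sqrt(139994))*(333/53297120) - 41915 = (-333/9178616817920 + 333*sqrt(139994)/53297120) - 41915 = -384721723923117133/9178616817920 + 333*sqrt(139994)/53297120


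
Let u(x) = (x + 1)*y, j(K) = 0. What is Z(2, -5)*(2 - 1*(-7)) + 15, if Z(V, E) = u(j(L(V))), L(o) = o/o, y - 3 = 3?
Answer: 69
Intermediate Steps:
y = 6 (y = 3 + 3 = 6)
L(o) = 1
u(x) = 6 + 6*x (u(x) = (x + 1)*6 = (1 + x)*6 = 6 + 6*x)
Z(V, E) = 6 (Z(V, E) = 6 + 6*0 = 6 + 0 = 6)
Z(2, -5)*(2 - 1*(-7)) + 15 = 6*(2 - 1*(-7)) + 15 = 6*(2 + 7) + 15 = 6*9 + 15 = 54 + 15 = 69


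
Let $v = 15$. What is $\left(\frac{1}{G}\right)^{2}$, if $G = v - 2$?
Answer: $\frac{1}{169} \approx 0.0059172$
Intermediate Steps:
$G = 13$ ($G = 15 - 2 = 13$)
$\left(\frac{1}{G}\right)^{2} = \left(\frac{1}{13}\right)^{2} = \frac{1}{169}$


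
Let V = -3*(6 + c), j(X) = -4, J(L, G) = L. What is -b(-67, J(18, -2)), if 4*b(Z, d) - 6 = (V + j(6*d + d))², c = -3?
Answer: -175/4 ≈ -43.750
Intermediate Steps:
V = -9 (V = -3*(6 - 3) = -3*3 = -9)
b(Z, d) = 175/4 (b(Z, d) = 3/2 + (-9 - 4)²/4 = 3/2 + (¼)*(-13)² = 3/2 + (¼)*169 = 3/2 + 169/4 = 175/4)
-b(-67, J(18, -2)) = -1*175/4 = -175/4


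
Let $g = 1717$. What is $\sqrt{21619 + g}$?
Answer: $2 \sqrt{5834} \approx 152.76$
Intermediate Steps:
$\sqrt{21619 + g} = \sqrt{21619 + 1717} = \sqrt{23336} = 2 \sqrt{5834}$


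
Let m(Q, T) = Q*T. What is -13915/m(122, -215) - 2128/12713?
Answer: 24216791/66692398 ≈ 0.36311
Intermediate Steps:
-13915/m(122, -215) - 2128/12713 = -13915/(122*(-215)) - 2128/12713 = -13915/(-26230) - 2128*1/12713 = -13915*(-1/26230) - 2128/12713 = 2783/5246 - 2128/12713 = 24216791/66692398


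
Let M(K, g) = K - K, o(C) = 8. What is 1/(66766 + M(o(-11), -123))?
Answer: 1/66766 ≈ 1.4978e-5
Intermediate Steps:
M(K, g) = 0
1/(66766 + M(o(-11), -123)) = 1/(66766 + 0) = 1/66766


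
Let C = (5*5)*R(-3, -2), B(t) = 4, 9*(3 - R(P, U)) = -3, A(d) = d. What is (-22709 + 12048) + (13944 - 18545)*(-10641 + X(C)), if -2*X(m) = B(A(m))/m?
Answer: 6118586303/125 ≈ 4.8949e+7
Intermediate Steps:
R(P, U) = 10/3 (R(P, U) = 3 - ⅑*(-3) = 3 + ⅓ = 10/3)
C = 250/3 (C = (5*5)*(10/3) = 25*(10/3) = 250/3 ≈ 83.333)
X(m) = -2/m
(-22709 + 12048) + (13944 - 18545)*(-10641 + X(C)) = (-22709 + 12048) + (13944 - 18545)*(-10641 - 2/250/3) = -10661 - 4601*(-10641 - 2*3/250) = -10661 - 4601*(-10641 - 3/125) = -10661 - 4601*(-1330128/125) = -10661 + 6119918928/125 = 6118586303/125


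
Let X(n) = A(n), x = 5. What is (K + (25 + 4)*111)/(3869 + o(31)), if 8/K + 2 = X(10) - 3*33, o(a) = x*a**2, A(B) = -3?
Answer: 20923/56381 ≈ 0.37110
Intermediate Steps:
X(n) = -3
o(a) = 5*a**2
K = -1/13 (K = 8/(-2 + (-3 - 3*33)) = 8/(-2 + (-3 - 99)) = 8/(-2 - 102) = 8/(-104) = 8*(-1/104) = -1/13 ≈ -0.076923)
(K + (25 + 4)*111)/(3869 + o(31)) = (-1/13 + (25 + 4)*111)/(3869 + 5*31**2) = (-1/13 + 29*111)/(3869 + 5*961) = (-1/13 + 3219)/(3869 + 4805) = (41846/13)/8674 = (41846/13)*(1/8674) = 20923/56381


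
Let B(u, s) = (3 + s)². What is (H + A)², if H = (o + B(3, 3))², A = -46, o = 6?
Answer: 2951524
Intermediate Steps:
H = 1764 (H = (6 + (3 + 3)²)² = (6 + 6²)² = (6 + 36)² = 42² = 1764)
(H + A)² = (1764 - 46)² = 1718² = 2951524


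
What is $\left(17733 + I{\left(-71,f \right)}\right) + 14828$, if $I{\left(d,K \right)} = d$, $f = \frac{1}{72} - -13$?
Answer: $32490$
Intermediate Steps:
$f = \frac{937}{72}$ ($f = \frac{1}{72} + 13 = \frac{937}{72} \approx 13.014$)
$\left(17733 + I{\left(-71,f \right)}\right) + 14828 = \left(17733 - 71\right) + 14828 = 17662 + 14828 = 32490$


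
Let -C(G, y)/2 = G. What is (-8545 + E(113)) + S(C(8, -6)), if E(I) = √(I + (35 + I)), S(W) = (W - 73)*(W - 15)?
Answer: -5786 + 3*√29 ≈ -5769.8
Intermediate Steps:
C(G, y) = -2*G
S(W) = (-73 + W)*(-15 + W)
E(I) = √(35 + 2*I)
(-8545 + E(113)) + S(C(8, -6)) = (-8545 + √(35 + 2*113)) + (1095 + (-2*8)² - (-176)*8) = (-8545 + √(35 + 226)) + (1095 + (-16)² - 88*(-16)) = (-8545 + √261) + (1095 + 256 + 1408) = (-8545 + 3*√29) + 2759 = -5786 + 3*√29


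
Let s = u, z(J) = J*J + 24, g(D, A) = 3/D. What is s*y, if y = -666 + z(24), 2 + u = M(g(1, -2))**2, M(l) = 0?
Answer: 132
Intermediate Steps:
z(J) = 24 + J**2 (z(J) = J**2 + 24 = 24 + J**2)
u = -2 (u = -2 + 0**2 = -2 + 0 = -2)
s = -2
y = -66 (y = -666 + (24 + 24**2) = -666 + (24 + 576) = -666 + 600 = -66)
s*y = -2*(-66) = 132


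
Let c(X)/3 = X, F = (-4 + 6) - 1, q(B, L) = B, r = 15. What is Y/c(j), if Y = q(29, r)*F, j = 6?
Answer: 29/18 ≈ 1.6111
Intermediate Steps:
F = 1 (F = 2 - 1 = 1)
c(X) = 3*X
Y = 29 (Y = 29*1 = 29)
Y/c(j) = 29/((3*6)) = 29/18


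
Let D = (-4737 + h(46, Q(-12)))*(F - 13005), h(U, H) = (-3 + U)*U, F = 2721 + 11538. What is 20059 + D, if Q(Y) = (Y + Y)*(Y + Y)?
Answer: -3439727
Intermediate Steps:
Q(Y) = 4*Y² (Q(Y) = (2*Y)*(2*Y) = 4*Y²)
F = 14259
h(U, H) = U*(-3 + U)
D = -3459786 (D = (-4737 + 46*(-3 + 46))*(14259 - 13005) = (-4737 + 46*43)*1254 = (-4737 + 1978)*1254 = -2759*1254 = -3459786)
20059 + D = 20059 - 3459786 = -3439727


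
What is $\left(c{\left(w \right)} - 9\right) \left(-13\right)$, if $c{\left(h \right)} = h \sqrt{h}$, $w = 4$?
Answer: $13$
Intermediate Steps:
$c{\left(h \right)} = h^{\frac{3}{2}}$
$\left(c{\left(w \right)} - 9\right) \left(-13\right) = \left(4^{\frac{3}{2}} - 9\right) \left(-13\right) = \left(8 - 9\right) \left(-13\right) = \left(-1\right) \left(-13\right) = 13$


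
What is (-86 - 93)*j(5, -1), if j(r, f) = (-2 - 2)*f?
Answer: -716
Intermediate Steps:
j(r, f) = -4*f
(-86 - 93)*j(5, -1) = (-86 - 93)*(-4*(-1)) = -179*4 = -716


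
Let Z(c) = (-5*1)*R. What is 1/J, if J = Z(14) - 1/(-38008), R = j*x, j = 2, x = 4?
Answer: -38008/1520319 ≈ -0.025000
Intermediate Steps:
R = 8 (R = 2*4 = 8)
Z(c) = -40 (Z(c) = -5*1*8 = -5*8 = -40)
J = -1520319/38008 (J = -40 - 1/(-38008) = -40 - 1*(-1/38008) = -40 + 1/38008 = -1520319/38008 ≈ -40.000)
1/J = 1/(-1520319/38008) = -38008/1520319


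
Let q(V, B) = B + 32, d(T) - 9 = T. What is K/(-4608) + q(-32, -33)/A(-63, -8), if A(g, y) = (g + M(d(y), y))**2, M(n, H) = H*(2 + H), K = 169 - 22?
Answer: -4187/115200 ≈ -0.036345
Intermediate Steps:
K = 147
d(T) = 9 + T
q(V, B) = 32 + B
A(g, y) = (g + y*(2 + y))**2
K/(-4608) + q(-32, -33)/A(-63, -8) = 147/(-4608) + (32 - 33)/((-63 - 8*(2 - 8))**2) = 147*(-1/4608) - 1/((-63 - 8*(-6))**2) = -49/1536 - 1/((-63 + 48)**2) = -49/1536 - 1/((-15)**2) = -49/1536 - 1/225 = -4187/115200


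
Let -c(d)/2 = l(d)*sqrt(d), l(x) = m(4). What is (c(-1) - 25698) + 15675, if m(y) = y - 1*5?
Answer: -10023 + 2*I ≈ -10023.0 + 2.0*I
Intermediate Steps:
m(y) = -5 + y (m(y) = y - 5 = -5 + y)
l(x) = -1 (l(x) = -5 + 4 = -1)
c(d) = 2*sqrt(d) (c(d) = -(-2)*sqrt(d) = 2*sqrt(d))
(c(-1) - 25698) + 15675 = (2*sqrt(-1) - 25698) + 15675 = (2*I - 25698) + 15675 = (-25698 + 2*I) + 15675 = -10023 + 2*I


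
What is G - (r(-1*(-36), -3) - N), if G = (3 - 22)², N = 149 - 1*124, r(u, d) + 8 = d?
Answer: 397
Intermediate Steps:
r(u, d) = -8 + d
N = 25 (N = 149 - 124 = 25)
G = 361 (G = (-19)² = 361)
G - (r(-1*(-36), -3) - N) = 361 - ((-8 - 3) - 1*25) = 361 - (-11 - 25) = 361 - 1*(-36) = 361 + 36 = 397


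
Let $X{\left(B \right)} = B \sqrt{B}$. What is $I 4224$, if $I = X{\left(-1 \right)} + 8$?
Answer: $33792 - 4224 i \approx 33792.0 - 4224.0 i$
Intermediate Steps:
$X{\left(B \right)} = B^{\frac{3}{2}}$
$I = 8 - i$ ($I = \left(-1\right)^{\frac{3}{2}} + 8 = - i + 8 = 8 - i \approx 8.0 - 1.0 i$)
$I 4224 = \left(8 - i\right) 4224 = 33792 - 4224 i$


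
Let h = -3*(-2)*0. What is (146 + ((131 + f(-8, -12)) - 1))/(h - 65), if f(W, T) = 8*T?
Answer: -36/13 ≈ -2.7692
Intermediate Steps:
h = 0 (h = 6*0 = 0)
(146 + ((131 + f(-8, -12)) - 1))/(h - 65) = (146 + ((131 + 8*(-12)) - 1))/(0 - 65) = (146 + ((131 - 96) - 1))/(-65) = (146 + (35 - 1))*(-1/65) = (146 + 34)*(-1/65) = 180*(-1/65) = -36/13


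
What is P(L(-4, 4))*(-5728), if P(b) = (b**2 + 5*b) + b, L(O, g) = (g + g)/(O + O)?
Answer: 28640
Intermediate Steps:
L(O, g) = g/O (L(O, g) = (2*g)/((2*O)) = (2*g)*(1/(2*O)) = g/O)
P(b) = b**2 + 6*b
P(L(-4, 4))*(-5728) = ((4/(-4))*(6 + 4/(-4)))*(-5728) = ((4*(-1/4))*(6 + 4*(-1/4)))*(-5728) = -(6 - 1)*(-5728) = -1*5*(-5728) = -5*(-5728) = 28640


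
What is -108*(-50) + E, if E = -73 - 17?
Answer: 5310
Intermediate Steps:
E = -90
-108*(-50) + E = -108*(-50) - 90 = 5400 - 90 = 5310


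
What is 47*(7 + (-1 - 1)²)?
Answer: 517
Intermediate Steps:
47*(7 + (-1 - 1)²) = 47*(7 + (-2)²) = 47*(7 + 4) = 47*11 = 517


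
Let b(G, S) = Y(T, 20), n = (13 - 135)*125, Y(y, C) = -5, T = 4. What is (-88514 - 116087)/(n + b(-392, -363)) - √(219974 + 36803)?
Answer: 204601/15255 - √256777 ≈ -493.32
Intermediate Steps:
n = -15250 (n = -122*125 = -15250)
b(G, S) = -5
(-88514 - 116087)/(n + b(-392, -363)) - √(219974 + 36803) = (-88514 - 116087)/(-15250 - 5) - √(219974 + 36803) = -204601/(-15255) - √256777 = -204601*(-1/15255) - √256777 = 204601/15255 - √256777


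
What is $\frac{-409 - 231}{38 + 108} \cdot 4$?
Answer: $- \frac{1280}{73} \approx -17.534$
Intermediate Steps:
$\frac{-409 - 231}{38 + 108} \cdot 4 = - \frac{640}{146} \cdot 4 = \left(-640\right) \frac{1}{146} \cdot 4 = \left(- \frac{320}{73}\right) 4 = - \frac{1280}{73}$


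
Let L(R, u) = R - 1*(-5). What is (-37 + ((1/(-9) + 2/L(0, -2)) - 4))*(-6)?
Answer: 3664/15 ≈ 244.27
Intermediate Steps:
L(R, u) = 5 + R (L(R, u) = R + 5 = 5 + R)
(-37 + ((1/(-9) + 2/L(0, -2)) - 4))*(-6) = (-37 + ((1/(-9) + 2/(5 + 0)) - 4))*(-6) = (-37 + ((1*(-⅑) + 2/5) - 4))*(-6) = (-37 + ((-⅑ + 2*(⅕)) - 4))*(-6) = (-37 + ((-⅑ + ⅖) - 4))*(-6) = (-37 + (13/45 - 4))*(-6) = (-37 - 167/45)*(-6) = -1832/45*(-6) = 3664/15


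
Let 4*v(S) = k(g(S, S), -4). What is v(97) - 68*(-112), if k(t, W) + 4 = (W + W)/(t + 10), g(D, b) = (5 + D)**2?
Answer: 39651304/5207 ≈ 7615.0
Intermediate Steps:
k(t, W) = -4 + 2*W/(10 + t) (k(t, W) = -4 + (W + W)/(t + 10) = -4 + (2*W)/(10 + t) = -4 + 2*W/(10 + t))
v(S) = (-24 - 2*(5 + S)**2)/(2*(10 + (5 + S)**2)) (v(S) = (2*(-20 - 4 - 2*(5 + S)**2)/(10 + (5 + S)**2))/4 = (2*(-24 - 2*(5 + S)**2)/(10 + (5 + S)**2))/4 = (-24 - 2*(5 + S)**2)/(2*(10 + (5 + S)**2)))
v(97) - 68*(-112) = (-12 - (5 + 97)**2)/(10 + (5 + 97)**2) - 68*(-112) = (-12 - 1*102**2)/(10 + 102**2) - 1*(-7616) = (-12 - 1*10404)/(10 + 10404) + 7616 = (-12 - 10404)/10414 + 7616 = (1/10414)*(-10416) + 7616 = -5208/5207 + 7616 = 39651304/5207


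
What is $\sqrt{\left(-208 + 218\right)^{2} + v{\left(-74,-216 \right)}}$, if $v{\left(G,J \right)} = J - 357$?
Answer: $i \sqrt{473} \approx 21.749 i$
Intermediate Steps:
$v{\left(G,J \right)} = -357 + J$
$\sqrt{\left(-208 + 218\right)^{2} + v{\left(-74,-216 \right)}} = \sqrt{\left(-208 + 218\right)^{2} - 573} = \sqrt{10^{2} - 573} = \sqrt{100 - 573} = \sqrt{-473} = i \sqrt{473}$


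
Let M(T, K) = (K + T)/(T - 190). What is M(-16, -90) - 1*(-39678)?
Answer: 4086887/103 ≈ 39679.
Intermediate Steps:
M(T, K) = (K + T)/(-190 + T)
M(-16, -90) - 1*(-39678) = (-90 - 16)/(-190 - 16) - 1*(-39678) = -106/(-206) + 39678 = -1/206*(-106) + 39678 = 53/103 + 39678 = 4086887/103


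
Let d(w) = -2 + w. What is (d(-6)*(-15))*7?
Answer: 840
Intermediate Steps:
(d(-6)*(-15))*7 = ((-2 - 6)*(-15))*7 = -8*(-15)*7 = 120*7 = 840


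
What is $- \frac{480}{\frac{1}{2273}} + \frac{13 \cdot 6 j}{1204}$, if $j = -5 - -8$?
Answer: $- \frac{656805963}{602} \approx -1.091 \cdot 10^{6}$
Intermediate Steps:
$j = 3$ ($j = -5 + 8 = 3$)
$- \frac{480}{\frac{1}{2273}} + \frac{13 \cdot 6 j}{1204} = - \frac{480}{\frac{1}{2273}} + \frac{13 \cdot 6 \cdot 3}{1204} = - 480 \frac{1}{\frac{1}{2273}} + 78 \cdot 3 \cdot \frac{1}{1204} = \left(-480\right) 2273 + 234 \cdot \frac{1}{1204} = -1091040 + \frac{117}{602} = - \frac{656805963}{602}$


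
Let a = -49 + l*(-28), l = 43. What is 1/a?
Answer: -1/1253 ≈ -0.00079808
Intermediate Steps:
a = -1253 (a = -49 + 43*(-28) = -49 - 1204 = -1253)
1/a = 1/(-1253) = -1/1253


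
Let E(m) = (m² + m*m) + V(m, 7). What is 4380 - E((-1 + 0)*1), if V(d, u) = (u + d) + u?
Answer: 4365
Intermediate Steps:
V(d, u) = d + 2*u (V(d, u) = (d + u) + u = d + 2*u)
E(m) = 14 + m + 2*m² (E(m) = (m² + m*m) + (m + 2*7) = (m² + m²) + (m + 14) = 2*m² + (14 + m) = 14 + m + 2*m²)
4380 - E((-1 + 0)*1) = 4380 - (14 + (-1 + 0)*1 + 2*((-1 + 0)*1)²) = 4380 - (14 - 1*1 + 2*(-1*1)²) = 4380 - (14 - 1 + 2*(-1)²) = 4380 - (14 - 1 + 2*1) = 4380 - (14 - 1 + 2) = 4380 - 1*15 = 4380 - 15 = 4365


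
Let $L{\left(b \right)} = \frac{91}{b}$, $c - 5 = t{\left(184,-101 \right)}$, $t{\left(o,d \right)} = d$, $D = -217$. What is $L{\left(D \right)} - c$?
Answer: $\frac{2963}{31} \approx 95.581$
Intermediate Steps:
$c = -96$ ($c = 5 - 101 = -96$)
$L{\left(D \right)} - c = \frac{91}{-217} - -96 = 91 \left(- \frac{1}{217}\right) + 96 = - \frac{13}{31} + 96 = \frac{2963}{31}$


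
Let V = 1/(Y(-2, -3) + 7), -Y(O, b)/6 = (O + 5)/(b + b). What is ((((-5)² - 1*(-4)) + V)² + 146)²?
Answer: 9856716961/10000 ≈ 9.8567e+5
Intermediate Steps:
Y(O, b) = -3*(5 + O)/b (Y(O, b) = -6*(O + 5)/(b + b) = -6*(5 + O)/(2*b) = -6*(5 + O)*1/(2*b) = -3*(5 + O)/b)
V = ⅒ (V = 1/(3*(-5 - 1*(-2))/(-3) + 7) = 1/(3*(-⅓)*(-5 + 2) + 7) = 1/(3*(-⅓)*(-3) + 7) = 1/(3 + 7) = 1/10 = ⅒ ≈ 0.10000)
((((-5)² - 1*(-4)) + V)² + 146)² = ((((-5)² - 1*(-4)) + ⅒)² + 146)² = (((25 + 4) + ⅒)² + 146)² = ((29 + ⅒)² + 146)² = ((291/10)² + 146)² = (84681/100 + 146)² = (99281/100)² = 9856716961/10000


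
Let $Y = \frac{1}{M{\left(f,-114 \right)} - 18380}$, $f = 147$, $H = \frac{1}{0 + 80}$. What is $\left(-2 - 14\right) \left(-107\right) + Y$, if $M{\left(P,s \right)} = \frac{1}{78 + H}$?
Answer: $\frac{196382657759}{114709500} \approx 1712.0$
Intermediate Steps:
$H = \frac{1}{80} \approx 0.0125$
$M{\left(P,s \right)} = \frac{80}{6241}$ ($M{\left(P,s \right)} = \frac{1}{78 + \frac{1}{80}} = \frac{1}{\frac{6241}{80}} = \frac{80}{6241}$)
$Y = - \frac{6241}{114709500}$ ($Y = \frac{1}{\frac{80}{6241} - 18380} = \frac{1}{- \frac{114709500}{6241}} = - \frac{6241}{114709500} \approx -5.4407 \cdot 10^{-5}$)
$\left(-2 - 14\right) \left(-107\right) + Y = \left(-2 - 14\right) \left(-107\right) - \frac{6241}{114709500} = \left(-16\right) \left(-107\right) - \frac{6241}{114709500} = 1712 - \frac{6241}{114709500} = \frac{196382657759}{114709500}$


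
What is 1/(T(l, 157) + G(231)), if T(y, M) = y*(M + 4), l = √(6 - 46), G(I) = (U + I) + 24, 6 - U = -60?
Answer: 321/1139881 - 322*I*√10/1139881 ≈ 0.00028161 - 0.0008933*I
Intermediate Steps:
U = 66 (U = 6 - 1*(-60) = 6 + 60 = 66)
G(I) = 90 + I (G(I) = (66 + I) + 24 = 90 + I)
l = 2*I*√10 (l = √(-40) = 2*I*√10 ≈ 6.3246*I)
T(y, M) = y*(4 + M)
1/(T(l, 157) + G(231)) = 1/((2*I*√10)*(4 + 157) + (90 + 231)) = 1/((2*I*√10)*161 + 321) = 1/(322*I*√10 + 321) = 1/(321 + 322*I*√10)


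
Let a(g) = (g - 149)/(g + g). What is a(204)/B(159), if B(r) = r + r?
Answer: 55/129744 ≈ 0.00042391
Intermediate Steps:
B(r) = 2*r
a(g) = (-149 + g)/(2*g) (a(g) = (-149 + g)/((2*g)) = (-149 + g)*(1/(2*g)) = (-149 + g)/(2*g))
a(204)/B(159) = ((1/2)*(-149 + 204)/204)/((2*159)) = ((1/2)*(1/204)*55)/318 = (55/408)*(1/318) = 55/129744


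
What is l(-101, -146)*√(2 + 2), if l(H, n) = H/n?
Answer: 101/73 ≈ 1.3836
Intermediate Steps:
l(-101, -146)*√(2 + 2) = (-101/(-146))*√(2 + 2) = (-101*(-1/146))*√4 = (101/146)*2 = 101/73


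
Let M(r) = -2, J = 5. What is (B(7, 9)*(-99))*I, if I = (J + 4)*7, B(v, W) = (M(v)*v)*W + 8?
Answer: 735966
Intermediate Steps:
B(v, W) = 8 - 2*W*v (B(v, W) = (-2*v)*W + 8 = -2*W*v + 8 = 8 - 2*W*v)
I = 63 (I = (5 + 4)*7 = 9*7 = 63)
(B(7, 9)*(-99))*I = ((8 - 2*9*7)*(-99))*63 = ((8 - 126)*(-99))*63 = -118*(-99)*63 = 11682*63 = 735966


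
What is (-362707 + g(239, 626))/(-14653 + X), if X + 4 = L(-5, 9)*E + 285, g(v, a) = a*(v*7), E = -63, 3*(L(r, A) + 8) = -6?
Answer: -684591/13742 ≈ -49.817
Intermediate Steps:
L(r, A) = -10 (L(r, A) = -8 + (⅓)*(-6) = -8 - 2 = -10)
g(v, a) = 7*a*v (g(v, a) = a*(7*v) = 7*a*v)
X = 911 (X = -4 + (-10*(-63) + 285) = -4 + (630 + 285) = -4 + 915 = 911)
(-362707 + g(239, 626))/(-14653 + X) = (-362707 + 7*626*239)/(-14653 + 911) = (-362707 + 1047298)/(-13742) = 684591*(-1/13742) = -684591/13742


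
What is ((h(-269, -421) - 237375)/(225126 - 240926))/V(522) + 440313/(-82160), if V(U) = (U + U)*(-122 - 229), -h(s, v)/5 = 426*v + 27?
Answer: -1034273263/192993840 ≈ -5.3591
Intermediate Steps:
h(s, v) = -135 - 2130*v (h(s, v) = -5*(426*v + 27) = -5*(27 + 426*v) = -135 - 2130*v)
V(U) = -702*U (V(U) = (2*U)*(-351) = -702*U)
((h(-269, -421) - 237375)/(225126 - 240926))/V(522) + 440313/(-82160) = (((-135 - 2130*(-421)) - 237375)/(225126 - 240926))/((-702*522)) + 440313/(-82160) = (((-135 + 896730) - 237375)/(-15800))/(-366444) + 440313*(-1/82160) = ((896595 - 237375)*(-1/15800))*(-1/366444) - 440313/82160 = (659220*(-1/15800))*(-1/366444) - 440313/82160 = -32961/790*(-1/366444) - 440313/82160 = 10987/96496920 - 440313/82160 = -1034273263/192993840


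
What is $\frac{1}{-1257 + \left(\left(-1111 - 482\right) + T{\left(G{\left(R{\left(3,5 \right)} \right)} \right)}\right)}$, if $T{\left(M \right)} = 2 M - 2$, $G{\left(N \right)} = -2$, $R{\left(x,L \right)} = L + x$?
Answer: $- \frac{1}{2856} \approx -0.00035014$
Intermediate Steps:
$T{\left(M \right)} = -2 + 2 M$
$\frac{1}{-1257 + \left(\left(-1111 - 482\right) + T{\left(G{\left(R{\left(3,5 \right)} \right)} \right)}\right)} = \frac{1}{-1257 + \left(\left(-1111 - 482\right) + \left(-2 + 2 \left(-2\right)\right)\right)} = \frac{1}{-1257 - 1599} = \frac{1}{-2856} = - \frac{1}{2856}$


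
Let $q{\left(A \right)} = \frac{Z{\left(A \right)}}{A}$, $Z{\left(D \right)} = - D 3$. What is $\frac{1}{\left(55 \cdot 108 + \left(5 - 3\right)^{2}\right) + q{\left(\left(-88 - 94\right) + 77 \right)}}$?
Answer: $\frac{1}{5941} \approx 0.00016832$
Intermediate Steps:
$Z{\left(D \right)} = - 3 D$
$q{\left(A \right)} = -3$ ($q{\left(A \right)} = \frac{\left(-3\right) A}{A} = -3$)
$\frac{1}{\left(55 \cdot 108 + \left(5 - 3\right)^{2}\right) + q{\left(\left(-88 - 94\right) + 77 \right)}} = \frac{1}{\left(55 \cdot 108 + \left(5 - 3\right)^{2}\right) - 3} = \frac{1}{\left(5940 + 2^{2}\right) - 3} = \frac{1}{\left(5940 + 4\right) - 3} = \frac{1}{5944 - 3} = \frac{1}{5941}$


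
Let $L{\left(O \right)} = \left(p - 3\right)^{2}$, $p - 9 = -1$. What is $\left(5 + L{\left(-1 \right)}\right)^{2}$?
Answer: $900$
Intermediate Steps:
$p = 8$ ($p = 9 - 1 = 8$)
$L{\left(O \right)} = 25$ ($L{\left(O \right)} = \left(8 - 3\right)^{2} = 5^{2} = 25$)
$\left(5 + L{\left(-1 \right)}\right)^{2} = \left(5 + 25\right)^{2} = 30^{2} = 900$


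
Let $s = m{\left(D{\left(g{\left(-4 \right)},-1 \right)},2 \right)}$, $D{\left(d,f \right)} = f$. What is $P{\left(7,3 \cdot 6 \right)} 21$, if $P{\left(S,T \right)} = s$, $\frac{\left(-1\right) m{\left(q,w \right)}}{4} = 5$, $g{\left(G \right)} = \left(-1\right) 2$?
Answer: $-420$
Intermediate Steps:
$g{\left(G \right)} = -2$
$m{\left(q,w \right)} = -20$ ($m{\left(q,w \right)} = \left(-4\right) 5 = -20$)
$s = -20$
$P{\left(S,T \right)} = -20$
$P{\left(7,3 \cdot 6 \right)} 21 = \left(-20\right) 21 = -420$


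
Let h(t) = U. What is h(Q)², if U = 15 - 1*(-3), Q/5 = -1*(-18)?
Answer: 324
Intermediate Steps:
Q = 90 (Q = 5*(-1*(-18)) = 5*18 = 90)
U = 18 (U = 15 + 3 = 18)
h(t) = 18
h(Q)² = 18² = 324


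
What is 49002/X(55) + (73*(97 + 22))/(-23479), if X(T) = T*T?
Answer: 1124239783/71023975 ≈ 15.829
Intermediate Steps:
X(T) = T**2
49002/X(55) + (73*(97 + 22))/(-23479) = 49002/(55**2) + (73*(97 + 22))/(-23479) = 49002/3025 + (73*119)*(-1/23479) = 49002*(1/3025) + 8687*(-1/23479) = 49002/3025 - 8687/23479 = 1124239783/71023975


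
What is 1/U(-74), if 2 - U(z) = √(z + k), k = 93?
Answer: -2/15 - √19/15 ≈ -0.42393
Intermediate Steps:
U(z) = 2 - √(93 + z) (U(z) = 2 - √(z + 93) = 2 - √(93 + z))
1/U(-74) = 1/(2 - √(93 - 74)) = 1/(2 - √19)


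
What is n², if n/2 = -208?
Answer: 173056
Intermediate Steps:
n = -416 (n = 2*(-208) = -416)
n² = (-416)² = 173056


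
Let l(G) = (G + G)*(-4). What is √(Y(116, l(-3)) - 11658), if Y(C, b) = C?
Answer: I*√11542 ≈ 107.43*I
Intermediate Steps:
l(G) = -8*G (l(G) = (2*G)*(-4) = -8*G)
√(Y(116, l(-3)) - 11658) = √(116 - 11658) = √(-11542) = I*√11542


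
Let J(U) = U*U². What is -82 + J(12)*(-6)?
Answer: -10450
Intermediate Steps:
J(U) = U³
-82 + J(12)*(-6) = -82 + 12³*(-6) = -82 + 1728*(-6) = -82 - 10368 = -10450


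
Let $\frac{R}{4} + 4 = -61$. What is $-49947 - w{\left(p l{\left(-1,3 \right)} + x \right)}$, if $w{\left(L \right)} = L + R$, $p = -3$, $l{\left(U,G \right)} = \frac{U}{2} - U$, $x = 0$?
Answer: $- \frac{99371}{2} \approx -49686.0$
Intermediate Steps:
$R = -260$ ($R = -16 + 4 \left(-61\right) = -16 - 244 = -260$)
$l{\left(U,G \right)} = - \frac{U}{2}$ ($l{\left(U,G \right)} = U \frac{1}{2} - U = \frac{U}{2} - U = - \frac{U}{2}$)
$w{\left(L \right)} = -260 + L$ ($w{\left(L \right)} = L - 260 = -260 + L$)
$-49947 - w{\left(p l{\left(-1,3 \right)} + x \right)} = -49947 - \left(-260 + \left(- 3 \left(\left(- \frac{1}{2}\right) \left(-1\right)\right) + 0\right)\right) = -49947 - \left(-260 + \left(\left(-3\right) \frac{1}{2} + 0\right)\right) = -49947 - \left(-260 + \left(- \frac{3}{2} + 0\right)\right) = -49947 - \left(-260 - \frac{3}{2}\right) = -49947 - - \frac{523}{2} = -49947 + \frac{523}{2} = - \frac{99371}{2}$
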